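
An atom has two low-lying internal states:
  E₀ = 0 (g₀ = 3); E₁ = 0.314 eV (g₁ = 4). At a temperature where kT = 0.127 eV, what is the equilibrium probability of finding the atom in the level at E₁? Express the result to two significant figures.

0.10

Eᵢ/kT = 0, 2.472.
Z = Σ gᵢe^(−Eᵢ/kT) = 3·e^(−0) + 4·e^(−2.472) = 3.000 + 0.3377 = 3.338.
P₁ = g₁ e^(−E₁/kT) / Z = 0.3377/3.338 = 0.10.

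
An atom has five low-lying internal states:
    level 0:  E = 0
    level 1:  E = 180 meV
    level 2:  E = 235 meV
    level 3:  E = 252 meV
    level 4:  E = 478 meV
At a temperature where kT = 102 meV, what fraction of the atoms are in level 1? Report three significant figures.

Eᵢ/kT = 0, 1.7647, 2.3039, 2.4706, 4.6863.
Z = Σ e^(−Eᵢ/kT) = e^(−0) + e^(−1.7647) + e^(−2.3039) + e^(−2.4706) + e^(−4.6863) = 1.0000 + 0.17124 + 0.099869 + 0.084534 + 0.0092207 = 1.3649.
P₁ = e^(−E₁/kT) / Z = 0.17124/1.3649 = 0.125.

0.125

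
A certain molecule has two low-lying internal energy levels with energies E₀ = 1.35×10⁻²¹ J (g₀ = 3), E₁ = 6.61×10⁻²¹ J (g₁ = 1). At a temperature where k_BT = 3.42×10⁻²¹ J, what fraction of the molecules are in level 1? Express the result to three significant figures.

0.0668

Eᵢ/kT = 0.39474, 1.9327.
Z = Σ gᵢe^(−Eᵢ/kT) = 3·e^(−0.39474) + 1·e^(−1.9327) = 2.0216 + 0.14476 = 2.1664.
P₁ = g₁ e^(−E₁/kT) / Z = 0.14476/2.1664 = 0.0668.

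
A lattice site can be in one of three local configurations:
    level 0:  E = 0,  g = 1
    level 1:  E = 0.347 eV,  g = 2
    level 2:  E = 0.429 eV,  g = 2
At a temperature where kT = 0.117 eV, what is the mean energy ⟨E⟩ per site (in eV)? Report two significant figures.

Eᵢ/kT = 0, 2.966, 3.667.
Z = Σ gᵢe^(−Eᵢ/kT) = 1·e^(−0) + 2·e^(−2.966) + 2·e^(−3.667) = 1.000 + 0.1030 + 0.05111 = 1.154.
⟨E⟩ = Σ Eᵢ gᵢe^(−Eᵢ/kT) / Z = (0·1.000 + 0.347·0.1030 + 0.429·0.05111) / 1.154 = 0.050 eV.

0.050 eV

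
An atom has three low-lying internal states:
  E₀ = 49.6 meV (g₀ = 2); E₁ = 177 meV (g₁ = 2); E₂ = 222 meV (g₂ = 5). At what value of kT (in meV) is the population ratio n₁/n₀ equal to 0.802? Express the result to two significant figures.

n₁/n₀ = (g₁/g₀) exp[−(E₁−E₀)/kT] = 0.802.
⇒ (E₁−E₀)/kT = ln((2/2)/0.802) = ln(1.247) = 0.2207.
kT = 127.4 meV / 0.2207 = 580 meV.

580 meV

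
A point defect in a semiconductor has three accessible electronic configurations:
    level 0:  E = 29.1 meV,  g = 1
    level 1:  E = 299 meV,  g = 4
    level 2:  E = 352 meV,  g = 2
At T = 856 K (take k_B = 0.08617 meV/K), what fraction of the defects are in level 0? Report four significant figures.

k_BT = 0.08617 × 856 K = 73.7615 meV.
Eᵢ/kT = 0.394515, 4.05361, 4.77214.
Z = Σ gᵢe^(−Eᵢ/kT) = 1·e^(−0.394515) + 4·e^(−4.05361) + 2·e^(−4.77214) = 0.674007 + 0.0694384 + 0.0169245 = 0.760370.
P₀ = g₀ e^(−E₀/kT) / Z = 0.674007/0.760370 = 0.8864.

0.8864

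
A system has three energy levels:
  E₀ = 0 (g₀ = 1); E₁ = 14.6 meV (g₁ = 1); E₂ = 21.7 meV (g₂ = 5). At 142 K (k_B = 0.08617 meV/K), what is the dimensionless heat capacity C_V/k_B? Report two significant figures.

k_BT = 0.08617 × 142 K = 12.24 meV.
Eᵢ/kT = 0, 1.193, 1.773.
Z = Σ gᵢe^(−Eᵢ/kT) = 1·e^(−0) + 1·e^(−1.193) + 5·e^(−1.773) = 1.000 + 0.3033 + 0.8491 = 2.152.
⟨E⟩ = 10.62 meV, ⟨E²⟩ = 215.8 meV².
C_V/k_B = (⟨E²⟩ − ⟨E⟩²)/(kT)² = (215.8 − 112.8)/149.8 = 0.69.

0.69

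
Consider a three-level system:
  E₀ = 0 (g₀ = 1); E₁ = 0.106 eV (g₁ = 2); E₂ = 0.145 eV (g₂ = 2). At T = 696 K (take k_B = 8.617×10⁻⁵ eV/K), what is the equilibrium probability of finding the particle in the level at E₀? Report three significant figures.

0.658

k_BT = 8.617×10⁻⁵ × 696 K = 0.059974 eV.
Eᵢ/kT = 0, 1.7674, 2.4177.
Z = Σ gᵢe^(−Eᵢ/kT) = 1·e^(−0) + 2·e^(−1.7674) + 2·e^(−2.4177) = 1.0000 + 0.34155 + 0.17825 = 1.5198.
P₀ = g₀ e^(−E₀/kT) / Z = 1.0000/1.5198 = 0.658.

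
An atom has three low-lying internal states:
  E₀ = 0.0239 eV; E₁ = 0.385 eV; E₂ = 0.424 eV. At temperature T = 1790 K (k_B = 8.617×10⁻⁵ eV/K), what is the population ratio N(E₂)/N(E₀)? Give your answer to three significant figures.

0.0747

k_BT = 8.617×10⁻⁵ × 1790 K = 0.15424 eV.
n₂/n₀ = exp[−(E₂−E₀)/kT] = exp(−(0.4001 eV)/(0.15424 eV)) = exp(-2.5940) = 0.0747.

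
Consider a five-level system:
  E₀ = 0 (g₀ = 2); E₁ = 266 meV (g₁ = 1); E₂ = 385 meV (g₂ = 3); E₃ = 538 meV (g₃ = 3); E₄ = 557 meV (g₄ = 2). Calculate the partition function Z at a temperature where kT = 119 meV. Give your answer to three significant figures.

Z = 2.28

Eᵢ/kT = 0, 2.2353, 3.2353, 4.5210, 4.6807.
Z = Σ gᵢe^(−Eᵢ/kT) = 2·e^(−0) + 1·e^(−2.2353) + 3·e^(−3.2353) + 3·e^(−4.5210) + 2·e^(−4.6807) = 2.0000 + 0.10696 + 0.11805 + 0.032634 + 0.018545 = 2.2762.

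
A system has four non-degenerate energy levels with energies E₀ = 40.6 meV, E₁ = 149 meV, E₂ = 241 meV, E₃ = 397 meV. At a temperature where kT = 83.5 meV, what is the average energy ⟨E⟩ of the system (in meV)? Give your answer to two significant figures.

Eᵢ/kT = 0.4862, 1.784, 2.886, 4.754.
Z = Σ e^(−Eᵢ/kT) = e^(−0.4862) + e^(−1.784) + e^(−2.886) + e^(−4.754) = 0.6150 + 0.1680 + 0.05580 + 0.008617 = 0.8474.
⟨E⟩ = Σ Eᵢ e^(−Eᵢ/kT) / Z = (40.6·0.6150 + 149·0.1680 + 241·0.05580 + 397·0.008617) / 0.8474 = 79 meV.

79 meV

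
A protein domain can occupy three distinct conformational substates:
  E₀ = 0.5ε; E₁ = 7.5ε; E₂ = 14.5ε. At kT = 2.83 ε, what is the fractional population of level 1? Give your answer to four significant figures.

0.07723

Eᵢ/kT = 0.176678, 2.65018, 5.12367.
Z = Σ e^(−Eᵢ/kT) = e^(−0.176678) + e^(−2.65018) + e^(−5.12367) = 0.838050 + 0.0706385 + 0.00595413 = 0.914643.
P₁ = e^(−E₁/kT) / Z = 0.0706385/0.914643 = 0.07723.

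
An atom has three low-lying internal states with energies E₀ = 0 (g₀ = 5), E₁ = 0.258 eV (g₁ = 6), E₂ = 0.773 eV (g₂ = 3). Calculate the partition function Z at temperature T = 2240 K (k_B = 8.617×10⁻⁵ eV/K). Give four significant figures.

Z = 6.631

k_BT = 8.617×10⁻⁵ × 2240 K = 0.193021 eV.
Eᵢ/kT = 0, 1.33664, 4.00475.
Z = Σ gᵢe^(−Eᵢ/kT) = 5·e^(−0) + 6·e^(−1.33664) + 3·e^(−4.00475) = 5.00000 + 1.57636 + 0.0546865 = 6.63105.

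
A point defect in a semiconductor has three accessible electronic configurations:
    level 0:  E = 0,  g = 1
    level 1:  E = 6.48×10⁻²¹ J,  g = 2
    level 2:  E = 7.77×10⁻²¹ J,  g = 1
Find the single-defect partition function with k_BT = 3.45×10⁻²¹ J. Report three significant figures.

Eᵢ/kT = 0, 1.8783, 2.2522.
Z = Σ gᵢe^(−Eᵢ/kT) = 1·e^(−0) + 2·e^(−1.8783) + 1·e^(−2.2522) = 1.0000 + 0.30570 + 0.10517 = 1.4109.

Z = 1.41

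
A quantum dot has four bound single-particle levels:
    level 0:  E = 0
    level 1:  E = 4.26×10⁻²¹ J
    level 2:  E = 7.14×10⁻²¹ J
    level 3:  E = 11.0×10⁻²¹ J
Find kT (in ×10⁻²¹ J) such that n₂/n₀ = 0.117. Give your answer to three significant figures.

3.33 ×10⁻²¹ J

n₂/n₀ = exp[−(E₂−E₀)/kT] = 0.117.
⇒ (E₂−E₀)/kT = ln(1/0.117) = ln(8.5470) = 2.1456.
kT = 7.14 ×10⁻²¹ J / 2.1456 = 3.33 ×10⁻²¹ J.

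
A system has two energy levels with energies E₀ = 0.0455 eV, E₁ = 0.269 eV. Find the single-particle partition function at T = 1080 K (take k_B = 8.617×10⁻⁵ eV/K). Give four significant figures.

k_BT = 8.617×10⁻⁵ × 1080 K = 0.0930636 eV.
Eᵢ/kT = 0.488913, 2.89050.
Z = Σ e^(−Eᵢ/kT) = e^(−0.488913) + e^(−2.89050) = 0.613293 + 0.0555484 = 0.668841.

Z = 0.6688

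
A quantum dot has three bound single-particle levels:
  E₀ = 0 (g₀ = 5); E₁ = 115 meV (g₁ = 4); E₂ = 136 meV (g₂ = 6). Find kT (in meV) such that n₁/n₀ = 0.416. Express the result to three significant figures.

n₁/n₀ = (g₁/g₀) exp[−(E₁−E₀)/kT] = 0.416.
⇒ (E₁−E₀)/kT = ln((4/5)/0.416) = ln(1.9231) = 0.65394.
kT = 115 meV / 0.65394 = 176 meV.

176 meV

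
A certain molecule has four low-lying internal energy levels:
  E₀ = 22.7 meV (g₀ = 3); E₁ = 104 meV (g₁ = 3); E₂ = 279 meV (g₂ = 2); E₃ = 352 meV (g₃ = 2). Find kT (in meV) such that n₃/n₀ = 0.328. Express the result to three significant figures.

464 meV

n₃/n₀ = (g₃/g₀) exp[−(E₃−E₀)/kT] = 0.328.
⇒ (E₃−E₀)/kT = ln((2/3)/0.328) = ln(2.0325) = 0.70927.
kT = 329.3 meV / 0.70927 = 464 meV.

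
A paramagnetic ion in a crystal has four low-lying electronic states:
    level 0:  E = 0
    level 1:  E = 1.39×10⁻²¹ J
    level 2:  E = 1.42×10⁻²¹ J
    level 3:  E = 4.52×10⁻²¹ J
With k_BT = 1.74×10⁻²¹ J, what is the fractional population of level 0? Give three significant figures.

0.509

Eᵢ/kT = 0, 0.79885, 0.81609, 2.5977.
Z = Σ e^(−Eᵢ/kT) = e^(−0) + e^(−0.79885) + e^(−0.81609) + e^(−2.5977) = 1.0000 + 0.44985 + 0.44216 + 0.074445 = 1.9665.
P₀ = e^(−E₀/kT) / Z = 1.0000/1.9665 = 0.509.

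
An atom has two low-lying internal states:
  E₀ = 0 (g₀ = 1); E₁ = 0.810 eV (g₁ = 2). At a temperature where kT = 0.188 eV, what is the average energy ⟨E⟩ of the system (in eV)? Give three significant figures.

0.0212 eV

Eᵢ/kT = 0, 4.3085.
Z = Σ gᵢe^(−Eᵢ/kT) = 1·e^(−0) + 2·e^(−4.3085) = 1.0000 + 0.026907 = 1.0269.
⟨E⟩ = Σ Eᵢ gᵢe^(−Eᵢ/kT) / Z = (0·1.0000 + 0.810·0.026907) / 1.0269 = 0.0212 eV.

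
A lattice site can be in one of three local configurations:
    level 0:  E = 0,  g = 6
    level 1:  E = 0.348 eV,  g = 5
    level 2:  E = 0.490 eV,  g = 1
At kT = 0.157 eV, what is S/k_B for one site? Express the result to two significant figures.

2.1

Eᵢ/kT = 0, 2.217, 3.121.
Z = Σ gᵢe^(−Eᵢ/kT) = 6·e^(−0) + 5·e^(−2.217) + 1·e^(−3.121) = 6.000 + 0.5447 + 0.04411 = 6.589.
⟨E⟩ = Σ EᵢPᵢ = 0.03205 eV.
S/k_B = ln Z + ⟨E⟩/kT = ln(6.589) + 0.03205/0.157 = 1.885 + 0.2041 = 2.1.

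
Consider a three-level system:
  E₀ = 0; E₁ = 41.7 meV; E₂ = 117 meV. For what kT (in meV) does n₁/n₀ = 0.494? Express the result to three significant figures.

59.1 meV

n₁/n₀ = exp[−(E₁−E₀)/kT] = 0.494.
⇒ (E₁−E₀)/kT = ln(1/0.494) = ln(2.0243) = 0.70522.
kT = 41.7 meV / 0.70522 = 59.1 meV.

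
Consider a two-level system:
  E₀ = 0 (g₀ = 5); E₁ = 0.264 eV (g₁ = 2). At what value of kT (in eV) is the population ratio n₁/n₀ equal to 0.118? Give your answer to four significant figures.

n₁/n₀ = (g₁/g₀) exp[−(E₁−E₀)/kT] = 0.118.
⇒ (E₁−E₀)/kT = ln((2/5)/0.118) = ln(3.38983) = 1.22078.
kT = 0.264 eV / 1.22078 = 0.2163 eV.

0.2163 eV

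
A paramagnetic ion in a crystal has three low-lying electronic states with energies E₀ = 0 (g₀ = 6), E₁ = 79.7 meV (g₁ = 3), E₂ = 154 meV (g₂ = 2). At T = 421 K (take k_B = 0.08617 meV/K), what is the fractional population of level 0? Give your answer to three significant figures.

0.943

k_BT = 0.08617 × 421 K = 36.278 meV.
Eᵢ/kT = 0, 2.1969, 4.2450.
Z = Σ gᵢe^(−Eᵢ/kT) = 6·e^(−0) + 3·e^(−2.1969) + 2·e^(−4.2450) = 6.0000 + 0.33344 + 0.028671 = 6.3621.
P₀ = g₀ e^(−E₀/kT) / Z = 6.0000/6.3621 = 0.943.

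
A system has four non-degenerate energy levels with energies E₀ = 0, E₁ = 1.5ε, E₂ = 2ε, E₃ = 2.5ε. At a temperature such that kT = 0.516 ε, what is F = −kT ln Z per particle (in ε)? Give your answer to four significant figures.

-0.04126 ε

Eᵢ/kT = 0, 2.90698, 3.87597, 4.84496.
Z = Σ e^(−Eᵢ/kT) = e^(−0) + e^(−2.90698) + e^(−3.87597) + e^(−4.84496) = 1.00000 + 0.0546405 + 0.0207342 + 0.00786793 = 1.08324.
F = −kT ln Z = −0.516 × ln(1.08324) = −0.516 × 0.0799566 = -0.04126 ε.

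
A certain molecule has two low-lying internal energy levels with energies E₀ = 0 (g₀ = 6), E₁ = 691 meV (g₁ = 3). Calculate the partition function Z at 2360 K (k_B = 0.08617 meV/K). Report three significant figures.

Z = 6.10

k_BT = 0.08617 × 2360 K = 203.36 meV.
Eᵢ/kT = 0, 3.3979.
Z = Σ gᵢe^(−Eᵢ/kT) = 6·e^(−0) + 3·e^(−3.3979) = 6.0000 + 0.10033 = 6.1003.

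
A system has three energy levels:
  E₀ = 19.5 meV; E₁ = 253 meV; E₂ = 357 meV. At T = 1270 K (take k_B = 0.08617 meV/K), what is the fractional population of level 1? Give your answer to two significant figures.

0.10

k_BT = 0.08617 × 1270 K = 109.4 meV.
Eᵢ/kT = 0.1782, 2.313, 3.263.
Z = Σ e^(−Eᵢ/kT) = e^(−0.1782) + e^(−2.313) + e^(−3.263) = 0.8368 + 0.09896 + 0.03827 = 0.9740.
P₁ = e^(−E₁/kT) / Z = 0.09896/0.9740 = 0.10.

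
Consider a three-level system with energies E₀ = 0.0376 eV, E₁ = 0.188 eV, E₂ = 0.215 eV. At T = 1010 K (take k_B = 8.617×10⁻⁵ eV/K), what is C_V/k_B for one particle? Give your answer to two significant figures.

0.63

k_BT = 8.617×10⁻⁵ × 1010 K = 0.08703 eV.
Eᵢ/kT = 0.4320, 2.160, 2.470.
Z = Σ e^(−Eᵢ/kT) = e^(−0.4320) + e^(−2.160) + e^(−2.470) = 0.6492 + 0.1153 + 0.08458 = 0.8491.
⟨E⟩ = 0.07569 eV, ⟨E²⟩ = 0.01048 eV².
C_V/k_B = (⟨E²⟩ − ⟨E⟩²)/(kT)² = (0.01048 − 0.005729)/0.007574 = 0.63.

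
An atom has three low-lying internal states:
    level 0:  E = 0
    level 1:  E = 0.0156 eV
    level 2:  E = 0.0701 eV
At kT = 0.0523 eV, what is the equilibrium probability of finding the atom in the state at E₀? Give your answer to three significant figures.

Eᵢ/kT = 0, 0.29828, 1.3403.
Z = Σ e^(−Eᵢ/kT) = e^(−0) + e^(−0.29828) + e^(−1.3403) = 1.0000 + 0.74209 + 0.26177 = 2.0039.
P₀ = e^(−E₀/kT) / Z = 1.0000/2.0039 = 0.499.

0.499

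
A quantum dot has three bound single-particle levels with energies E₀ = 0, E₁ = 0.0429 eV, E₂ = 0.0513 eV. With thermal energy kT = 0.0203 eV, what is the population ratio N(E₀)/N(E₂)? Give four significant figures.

n₀/n₂ = exp[−(E₀−E₂)/kT] = exp(−(-0.0513 eV)/(0.0203 eV)) = exp(2.52709) = 12.52.

12.52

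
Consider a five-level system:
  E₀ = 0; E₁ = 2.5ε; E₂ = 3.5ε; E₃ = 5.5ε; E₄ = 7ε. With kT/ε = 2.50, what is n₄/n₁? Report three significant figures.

n₄/n₁ = exp[−(E₄−E₁)/kT] = exp(−(4.5ε)/(2.50ε)) = exp(-1.8000) = 0.165.

0.165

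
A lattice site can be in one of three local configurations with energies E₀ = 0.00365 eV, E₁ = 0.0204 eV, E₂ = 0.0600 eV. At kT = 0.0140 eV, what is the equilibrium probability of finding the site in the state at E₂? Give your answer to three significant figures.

0.0135

Eᵢ/kT = 0.26071, 1.4571, 4.2857.
Z = Σ e^(−Eᵢ/kT) = e^(−0.26071) + e^(−1.4571) + e^(−4.2857) = 0.77050 + 0.23291 + 0.013764 = 1.0172.
P₂ = e^(−E₂/kT) / Z = 0.013764/1.0172 = 0.0135.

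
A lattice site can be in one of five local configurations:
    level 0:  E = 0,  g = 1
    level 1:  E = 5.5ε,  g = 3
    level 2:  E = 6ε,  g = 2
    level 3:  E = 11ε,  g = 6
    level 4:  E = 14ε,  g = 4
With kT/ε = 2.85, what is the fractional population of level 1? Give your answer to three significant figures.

0.237

Eᵢ/kT = 0, 1.9298, 2.1053, 3.8596, 4.9123.
Z = Σ gᵢe^(−Eᵢ/kT) = 1·e^(−0) + 3·e^(−1.9298) + 2·e^(−2.1053) + 6·e^(−3.8596) + 4·e^(−4.9123) = 1.0000 + 0.43553 + 0.24362 + 0.12646 + 0.029422 = 1.8350.
P₁ = g₁ e^(−E₁/kT) / Z = 0.43553/1.8350 = 0.237.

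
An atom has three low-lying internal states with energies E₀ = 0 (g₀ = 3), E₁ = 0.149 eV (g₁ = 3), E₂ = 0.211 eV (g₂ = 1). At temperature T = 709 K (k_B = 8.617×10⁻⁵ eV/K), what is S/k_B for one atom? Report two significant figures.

k_BT = 8.617×10⁻⁵ × 709 K = 0.06109 eV.
Eᵢ/kT = 0, 2.439, 3.454.
Z = Σ gᵢe^(−Eᵢ/kT) = 3·e^(−0) + 3·e^(−2.439) + 1·e^(−3.454) = 3.000 + 0.2617 + 0.03162 = 3.293.
⟨E⟩ = Σ EᵢPᵢ = 0.01387 eV.
S/k_B = ln Z + ⟨E⟩/kT = ln(3.293) + 0.01387/0.06109 = 1.192 + 0.2270 = 1.4.

1.4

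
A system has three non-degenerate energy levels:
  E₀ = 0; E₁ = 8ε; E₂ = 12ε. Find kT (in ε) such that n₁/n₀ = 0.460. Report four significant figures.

10.30 ε

n₁/n₀ = exp[−(E₁−E₀)/kT] = 0.460.
⇒ (E₁−E₀)/kT = ln(1/0.460) = ln(2.17391) = 0.776527.
kT = 8ε / 0.776527 = 10.30 ε.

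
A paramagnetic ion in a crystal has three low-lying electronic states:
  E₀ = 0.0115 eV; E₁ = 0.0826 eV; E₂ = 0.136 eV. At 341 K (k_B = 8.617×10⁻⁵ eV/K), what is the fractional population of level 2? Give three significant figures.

k_BT = 8.617×10⁻⁵ × 341 K = 0.029384 eV.
Eᵢ/kT = 0.39137, 2.8111, 4.6284.
Z = Σ e^(−Eᵢ/kT) = e^(−0.39137) + e^(−2.8111) + e^(−4.6284) = 0.67613 + 0.060139 + 0.0097704 = 0.74604.
P₂ = e^(−E₂/kT) / Z = 0.0097704/0.74604 = 0.0131.

0.0131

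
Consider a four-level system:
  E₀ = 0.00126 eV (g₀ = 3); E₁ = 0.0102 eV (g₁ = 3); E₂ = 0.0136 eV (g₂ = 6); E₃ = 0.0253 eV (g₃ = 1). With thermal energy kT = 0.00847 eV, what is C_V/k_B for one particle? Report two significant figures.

Eᵢ/kT = 0.1488, 1.204, 1.606, 2.987.
Z = Σ gᵢe^(−Eᵢ/kT) = 3·e^(−0.1488) + 3·e^(−1.204) + 6·e^(−1.606) + 1·e^(−2.987) = 2.585 + 0.9000 + 1.204 + 0.05044 = 4.739.
⟨E⟩ = 0.006349 eV, ⟨E²⟩ = 0.00007443 eV².
C_V/k_B = (⟨E²⟩ − ⟨E⟩²)/(kT)² = (0.00007443 − 0.00004031)/0.00007174 = 0.48.

0.48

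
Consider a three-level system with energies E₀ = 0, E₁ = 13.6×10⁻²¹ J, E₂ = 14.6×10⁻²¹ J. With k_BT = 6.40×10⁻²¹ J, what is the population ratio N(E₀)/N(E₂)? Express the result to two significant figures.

n₀/n₂ = exp[−(E₀−E₂)/kT] = exp(−(-14.6 ×10⁻²¹ J)/(6.40 ×10⁻²¹ J)) = exp(2.281) = 9.8.

9.8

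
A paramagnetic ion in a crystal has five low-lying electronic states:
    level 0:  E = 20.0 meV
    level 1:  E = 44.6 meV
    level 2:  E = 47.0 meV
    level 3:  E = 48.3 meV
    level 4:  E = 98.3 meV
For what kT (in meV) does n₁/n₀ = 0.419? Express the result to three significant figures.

28.3 meV

n₁/n₀ = exp[−(E₁−E₀)/kT] = 0.419.
⇒ (E₁−E₀)/kT = ln(1/0.419) = ln(2.3866) = 0.86987.
kT = 24.6 meV / 0.86987 = 28.3 meV.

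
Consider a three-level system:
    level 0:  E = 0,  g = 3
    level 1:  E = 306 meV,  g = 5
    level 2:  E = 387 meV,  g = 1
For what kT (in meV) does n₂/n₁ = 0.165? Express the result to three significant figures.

421 meV

n₂/n₁ = (g₂/g₁) exp[−(E₂−E₁)/kT] = 0.165.
⇒ (E₂−E₁)/kT = ln((1/5)/0.165) = ln(1.2121) = 0.19235.
kT = 81 meV / 0.19235 = 421 meV.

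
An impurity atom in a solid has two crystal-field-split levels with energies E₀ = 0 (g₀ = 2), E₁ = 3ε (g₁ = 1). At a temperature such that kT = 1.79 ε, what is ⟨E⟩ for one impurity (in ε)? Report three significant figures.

0.257 ε

Eᵢ/kT = 0, 1.6760.
Z = Σ gᵢe^(−Eᵢ/kT) = 2·e^(−0) + 1·e^(−1.6760) = 2.0000 + 0.18712 = 2.1871.
⟨E⟩ = Σ Eᵢ gᵢe^(−Eᵢ/kT) / Z = (0·2.0000 + 3·0.18712) / 2.1871 = 0.257 ε.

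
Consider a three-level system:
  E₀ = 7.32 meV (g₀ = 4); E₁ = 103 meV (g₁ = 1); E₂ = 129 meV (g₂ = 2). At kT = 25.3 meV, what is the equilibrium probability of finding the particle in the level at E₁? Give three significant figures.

0.00564

Eᵢ/kT = 0.28933, 4.0711, 5.0988.
Z = Σ gᵢe^(−Eᵢ/kT) = 4·e^(−0.28933) + 1·e^(−4.0711) + 2·e^(−5.0988) = 2.9951 + 0.017059 + 0.012208 = 3.0244.
P₁ = g₁ e^(−E₁/kT) / Z = 0.017059/3.0244 = 0.00564.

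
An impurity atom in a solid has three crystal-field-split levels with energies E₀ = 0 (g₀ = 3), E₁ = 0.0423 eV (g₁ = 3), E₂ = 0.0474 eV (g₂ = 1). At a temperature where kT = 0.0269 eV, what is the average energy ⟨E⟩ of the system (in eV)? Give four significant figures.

Eᵢ/kT = 0, 1.57249, 1.76208.
Z = Σ gᵢe^(−Eᵢ/kT) = 3·e^(−0) + 3·e^(−1.57249) + 1·e^(−1.76208) = 3.00000 + 0.622583 + 0.171687 = 3.79427.
⟨E⟩ = Σ Eᵢ gᵢe^(−Eᵢ/kT) / Z = (0·3.00000 + 0.0423·0.622583 + 0.0474·0.171687) / 3.79427 = 0.009086 eV.

0.009086 eV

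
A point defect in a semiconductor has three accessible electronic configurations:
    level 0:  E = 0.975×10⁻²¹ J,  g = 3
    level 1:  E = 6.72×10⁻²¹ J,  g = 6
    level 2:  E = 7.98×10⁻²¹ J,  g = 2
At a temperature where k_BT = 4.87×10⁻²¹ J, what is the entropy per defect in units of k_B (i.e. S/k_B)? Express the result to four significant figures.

2.209

Eᵢ/kT = 0.200205, 1.37988, 1.63860.
Z = Σ gᵢe^(−Eᵢ/kT) = 3·e^(−0.200205) + 6·e^(−1.37988) + 2·e^(−1.63860) = 2.45569 + 1.50965 + 0.388504 = 4.35384.
⟨E⟩ = Σ EᵢPᵢ = 3.59210 ×10⁻²¹ J.
S/k_B = ln Z + ⟨E⟩/kT = ln(4.35384) + 3.59210/4.87 = 1.47106 + 0.737598 = 2.209.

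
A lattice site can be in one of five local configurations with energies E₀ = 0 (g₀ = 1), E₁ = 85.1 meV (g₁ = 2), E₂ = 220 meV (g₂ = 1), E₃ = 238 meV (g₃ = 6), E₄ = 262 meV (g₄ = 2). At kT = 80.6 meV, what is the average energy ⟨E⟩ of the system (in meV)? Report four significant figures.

78.26 meV

Eᵢ/kT = 0, 1.05583, 2.72953, 2.95285, 3.25062.
Z = Σ gᵢe^(−Eᵢ/kT) = 1·e^(−0) + 2·e^(−1.05583) + 1·e^(−2.72953) + 6·e^(−2.95285) + 2·e^(−3.25062) = 1.00000 + 0.695807 + 0.0652499 + 0.313145 + 0.0775004 = 2.15170.
⟨E⟩ = Σ Eᵢ gᵢe^(−Eᵢ/kT) / Z = (0·1.00000 + 85.1·0.695807 + 220·0.0652499 + 238·0.313145 + 262·0.0775004) / 2.15170 = 78.26 meV.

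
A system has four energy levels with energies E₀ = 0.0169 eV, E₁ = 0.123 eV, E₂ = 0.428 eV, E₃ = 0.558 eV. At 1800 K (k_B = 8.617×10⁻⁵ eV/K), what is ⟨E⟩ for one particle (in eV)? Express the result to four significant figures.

0.07861 eV

k_BT = 8.617×10⁻⁵ × 1800 K = 0.155106 eV.
Eᵢ/kT = 0.108958, 0.793006, 2.75940, 3.59754.
Z = Σ e^(−Eᵢ/kT) = e^(−0.108958) + e^(−0.793006) + e^(−2.75940) + e^(−3.59754) = 0.896768 + 0.452483 + 0.0633298 + 0.0273910 = 1.43997.
⟨E⟩ = Σ Eᵢ e^(−Eᵢ/kT) / Z = (0.0169·0.896768 + 0.123·0.452483 + 0.428·0.0633298 + 0.558·0.0273910) / 1.43997 = 0.07861 eV.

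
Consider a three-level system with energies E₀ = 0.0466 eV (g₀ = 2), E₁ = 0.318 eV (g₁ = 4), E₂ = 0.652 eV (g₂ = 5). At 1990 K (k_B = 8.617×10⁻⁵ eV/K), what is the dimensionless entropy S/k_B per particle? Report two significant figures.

k_BT = 8.617×10⁻⁵ × 1990 K = 0.1715 eV.
Eᵢ/kT = 0.2717, 1.854, 3.802.
Z = Σ gᵢe^(−Eᵢ/kT) = 2·e^(−0.2717) + 4·e^(−1.854) + 5·e^(−3.802) = 1.524 + 0.6264 + 0.1116 = 2.262.
⟨E⟩ = Σ EᵢPᵢ = 0.1516 eV.
S/k_B = ln Z + ⟨E⟩/kT = ln(2.262) + 0.1516/0.1715 = 0.8162 + 0.8840 = 1.7.

1.7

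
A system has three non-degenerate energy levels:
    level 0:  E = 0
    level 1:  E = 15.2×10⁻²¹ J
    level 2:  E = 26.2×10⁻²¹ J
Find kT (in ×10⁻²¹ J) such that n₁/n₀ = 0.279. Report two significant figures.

n₁/n₀ = exp[−(E₁−E₀)/kT] = 0.279.
⇒ (E₁−E₀)/kT = ln(1/0.279) = ln(3.584) = 1.276.
kT = 15.2 ×10⁻²¹ J / 1.276 = 12 ×10⁻²¹ J.

12 ×10⁻²¹ J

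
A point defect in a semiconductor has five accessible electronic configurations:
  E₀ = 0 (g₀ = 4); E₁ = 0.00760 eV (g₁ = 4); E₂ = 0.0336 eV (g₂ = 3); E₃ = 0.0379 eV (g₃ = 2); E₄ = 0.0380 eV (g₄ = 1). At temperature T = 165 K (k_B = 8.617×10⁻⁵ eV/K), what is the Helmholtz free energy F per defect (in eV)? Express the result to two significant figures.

k_BT = 8.617×10⁻⁵ × 165 K = 0.01422 eV.
Eᵢ/kT = 0, 0.5345, 2.363, 2.665, 2.672.
Z = Σ gᵢe^(−Eᵢ/kT) = 4·e^(−0) + 4·e^(−0.5345) + 3·e^(−2.363) + 2·e^(−2.665) + 1·e^(−2.672) = 4.000 + 2.344 + 0.2824 + 0.1392 + 0.06911 = 6.835.
F = −kT ln Z = −0.01422 × ln(6.835) = −0.01422 × 1.922 = -0.027 eV.

-0.027 eV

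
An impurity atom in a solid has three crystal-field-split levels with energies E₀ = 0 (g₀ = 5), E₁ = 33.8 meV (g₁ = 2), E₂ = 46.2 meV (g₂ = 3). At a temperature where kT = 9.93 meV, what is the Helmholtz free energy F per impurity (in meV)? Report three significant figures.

-16.2 meV

Eᵢ/kT = 0, 3.4038, 4.6526.
Z = Σ gᵢe^(−Eᵢ/kT) = 5·e^(−0) + 2·e^(−3.4038) + 3·e^(−4.6526) = 5.0000 + 0.066493 + 0.028610 = 5.0951.
F = −kT ln Z = −9.93 × ln(5.0951) = −9.93 × 1.6283 = -16.2 meV.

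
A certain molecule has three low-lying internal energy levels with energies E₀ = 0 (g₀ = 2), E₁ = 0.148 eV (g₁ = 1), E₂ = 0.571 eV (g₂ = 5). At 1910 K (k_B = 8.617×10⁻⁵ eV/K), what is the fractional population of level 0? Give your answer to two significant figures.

k_BT = 8.617×10⁻⁵ × 1910 K = 0.1646 eV.
Eᵢ/kT = 0, 0.8991, 3.469.
Z = Σ gᵢe^(−Eᵢ/kT) = 2·e^(−0) + 1·e^(−0.8991) + 5·e^(−3.469) = 2.000 + 0.4069 + 0.1557 = 2.563.
P₀ = g₀ e^(−E₀/kT) / Z = 2.000/2.563 = 0.78.

0.78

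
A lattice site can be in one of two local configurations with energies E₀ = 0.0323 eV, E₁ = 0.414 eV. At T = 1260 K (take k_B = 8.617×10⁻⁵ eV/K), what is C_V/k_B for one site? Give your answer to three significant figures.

k_BT = 8.617×10⁻⁵ × 1260 K = 0.10857 eV.
Eᵢ/kT = 0.29750, 3.8132.
Z = Σ e^(−Eᵢ/kT) = e^(−0.29750) + e^(−3.8132) = 0.74267 + 0.022077 = 0.76475.
⟨E⟩ = 0.043319 eV, ⟨E²⟩ = 0.0059611 eV².
C_V/k_B = (⟨E²⟩ − ⟨E⟩²)/(kT)² = (0.0059611 − 0.0018765)/0.011787 = 0.347.

0.347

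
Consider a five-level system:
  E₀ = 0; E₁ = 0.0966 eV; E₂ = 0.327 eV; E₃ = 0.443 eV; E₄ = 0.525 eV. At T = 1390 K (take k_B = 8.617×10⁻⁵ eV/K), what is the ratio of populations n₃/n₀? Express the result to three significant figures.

0.0248

k_BT = 8.617×10⁻⁵ × 1390 K = 0.11978 eV.
n₃/n₀ = exp[−(E₃−E₀)/kT] = exp(−(0.443 eV)/(0.11978 eV)) = exp(-3.6984) = 0.0248.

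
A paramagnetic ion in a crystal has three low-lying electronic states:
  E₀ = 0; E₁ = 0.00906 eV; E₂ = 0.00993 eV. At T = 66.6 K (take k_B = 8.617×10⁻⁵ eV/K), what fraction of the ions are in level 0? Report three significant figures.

k_BT = 8.617×10⁻⁵ × 66.6 K = 0.0057389 eV.
Eᵢ/kT = 0, 1.5787, 1.7303.
Z = Σ e^(−Eᵢ/kT) = e^(−0) + e^(−1.5787) + e^(−1.7303) = 1.0000 + 0.20624 + 0.17723 = 1.3835.
P₀ = e^(−E₀/kT) / Z = 1.0000/1.3835 = 0.723.

0.723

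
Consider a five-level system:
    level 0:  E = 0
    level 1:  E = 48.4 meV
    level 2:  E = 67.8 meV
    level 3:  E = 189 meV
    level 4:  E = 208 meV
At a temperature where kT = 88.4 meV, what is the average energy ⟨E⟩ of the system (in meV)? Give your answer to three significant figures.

Eᵢ/kT = 0, 0.54751, 0.76697, 2.1380, 2.3529.
Z = Σ e^(−Eᵢ/kT) = e^(−0) + e^(−0.54751) + e^(−0.76697) + e^(−2.1380) + e^(−2.3529) = 1.0000 + 0.57839 + 0.46442 + 0.11789 + 0.095093 = 2.2558.
⟨E⟩ = Σ Eᵢ e^(−Eᵢ/kT) / Z = (0·1.0000 + 48.4·0.57839 + 67.8·0.46442 + 189·0.11789 + 208·0.095093) / 2.2558 = 45.0 meV.

45.0 meV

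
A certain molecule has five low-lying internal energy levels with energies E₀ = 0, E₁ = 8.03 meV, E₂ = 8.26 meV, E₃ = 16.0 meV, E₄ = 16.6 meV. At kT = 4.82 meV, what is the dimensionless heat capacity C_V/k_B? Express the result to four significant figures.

Eᵢ/kT = 0, 1.66598, 1.71369, 3.31950, 3.44398.
Z = Σ e^(−Eᵢ/kT) = e^(−0) + e^(−1.66598) + e^(−1.71369) + e^(−3.31950) + e^(−3.44398) = 1.00000 + 0.189005 + 0.180200 + 0.0361709 + 0.0319373 = 1.43731.
⟨E⟩ = 2.86303 meV, ⟨E²⟩ = 29.5985 meV².
C_V/k_B = (⟨E²⟩ − ⟨E⟩²)/(kT)² = (29.5985 − 8.19694)/23.2324 = 0.9212.

0.9212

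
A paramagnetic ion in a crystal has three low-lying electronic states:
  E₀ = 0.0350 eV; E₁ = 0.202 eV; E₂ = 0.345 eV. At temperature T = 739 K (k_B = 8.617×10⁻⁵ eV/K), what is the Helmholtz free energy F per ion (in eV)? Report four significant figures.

0.03008 eV

k_BT = 8.617×10⁻⁵ × 739 K = 0.0636796 eV.
Eᵢ/kT = 0.549627, 3.17213, 5.41775.
Z = Σ e^(−Eᵢ/kT) = e^(−0.549627) + e^(−3.17213) + e^(−5.41775) = 0.577165 + 0.0419142 + 0.00443712 = 0.623516.
F = −kT ln Z = −0.0636796 × ln(0.623516) = −0.0636796 × -0.472381 = 0.03008 eV.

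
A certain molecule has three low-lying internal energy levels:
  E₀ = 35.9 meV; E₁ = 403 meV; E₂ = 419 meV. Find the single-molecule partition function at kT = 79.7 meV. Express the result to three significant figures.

Eᵢ/kT = 0.45044, 5.0565, 5.2572.
Z = Σ e^(−Eᵢ/kT) = e^(−0.45044) + e^(−5.0565) + e^(−5.2572) = 0.63735 + 0.0063678 + 0.0052099 = 0.64893.

Z = 0.649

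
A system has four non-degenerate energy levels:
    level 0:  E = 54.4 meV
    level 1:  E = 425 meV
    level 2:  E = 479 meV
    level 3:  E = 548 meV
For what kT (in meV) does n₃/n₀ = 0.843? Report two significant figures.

2900 meV

n₃/n₀ = exp[−(E₃−E₀)/kT] = 0.843.
⇒ (E₃−E₀)/kT = ln(1/0.843) = ln(1.186) = 0.1706.
kT = 493.6 meV / 0.1706 = 2900 meV.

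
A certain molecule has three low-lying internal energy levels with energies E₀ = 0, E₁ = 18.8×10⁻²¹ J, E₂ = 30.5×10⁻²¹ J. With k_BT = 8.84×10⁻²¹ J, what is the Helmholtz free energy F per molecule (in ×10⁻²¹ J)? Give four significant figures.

-1.243 ×10⁻²¹ J

Eᵢ/kT = 0, 2.12670, 3.45023.
Z = Σ e^(−Eᵢ/kT) = e^(−0) + e^(−2.12670) + e^(−3.45023) = 1.00000 + 0.119230 + 0.0317383 = 1.15097.
F = −kT ln Z = −8.84 × ln(1.15097) = −8.84 × 0.140605 = -1.243 ×10⁻²¹ J.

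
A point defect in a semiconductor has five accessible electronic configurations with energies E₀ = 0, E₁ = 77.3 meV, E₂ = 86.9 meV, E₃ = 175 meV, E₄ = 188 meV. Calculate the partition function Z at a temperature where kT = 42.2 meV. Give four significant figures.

Z = 1.315

Eᵢ/kT = 0, 1.83175, 2.05924, 4.14692, 4.45498.
Z = Σ e^(−Eᵢ/kT) = e^(−0) + e^(−1.83175) + e^(−2.05924) + e^(−4.14692) + e^(−4.45498) = 1.00000 + 0.160133 + 0.127551 + 0.0158130 + 0.0116206 = 1.31512.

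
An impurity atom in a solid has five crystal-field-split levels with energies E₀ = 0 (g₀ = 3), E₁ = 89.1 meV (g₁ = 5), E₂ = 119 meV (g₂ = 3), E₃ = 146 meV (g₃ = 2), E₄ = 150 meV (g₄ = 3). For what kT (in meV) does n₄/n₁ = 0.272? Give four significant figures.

n₄/n₁ = (g₄/g₁) exp[−(E₄−E₁)/kT] = 0.272.
⇒ (E₄−E₁)/kT = ln((3/5)/0.272) = ln(2.20588) = 0.791127.
kT = 60.9 meV / 0.791127 = 76.98 meV.

76.98 meV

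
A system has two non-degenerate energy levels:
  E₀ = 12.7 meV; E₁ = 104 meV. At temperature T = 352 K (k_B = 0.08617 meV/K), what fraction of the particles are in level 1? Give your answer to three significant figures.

0.0470

k_BT = 0.08617 × 352 K = 30.332 meV.
Eᵢ/kT = 0.41870, 3.4287.
Z = Σ e^(−Eᵢ/kT) = e^(−0.41870) + e^(−3.4287) = 0.65790 + 0.032429 = 0.69033.
P₁ = e^(−E₁/kT) / Z = 0.032429/0.69033 = 0.0470.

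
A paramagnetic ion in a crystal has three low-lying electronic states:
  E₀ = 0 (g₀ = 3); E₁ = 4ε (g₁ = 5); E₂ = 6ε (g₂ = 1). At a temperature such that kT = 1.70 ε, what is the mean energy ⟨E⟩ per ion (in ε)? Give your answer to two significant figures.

0.59 ε

Eᵢ/kT = 0, 2.353, 3.529.
Z = Σ gᵢe^(−Eᵢ/kT) = 3·e^(−0) + 5·e^(−2.353) + 1·e^(−3.529) = 3.000 + 0.4754 + 0.02933 = 3.505.
⟨E⟩ = Σ Eᵢ gᵢe^(−Eᵢ/kT) / Z = (0·3.000 + 4·0.4754 + 6·0.02933) / 3.505 = 0.59 ε.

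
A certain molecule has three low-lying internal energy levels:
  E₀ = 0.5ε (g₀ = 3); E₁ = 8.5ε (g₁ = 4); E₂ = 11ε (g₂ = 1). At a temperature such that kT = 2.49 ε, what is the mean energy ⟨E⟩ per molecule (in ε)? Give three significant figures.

Eᵢ/kT = 0.20080, 3.4137, 4.4177.
Z = Σ gᵢe^(−Eᵢ/kT) = 3·e^(−0.20080) + 4·e^(−3.4137) + 1·e^(−4.4177) = 2.4542 + 0.13168 + 0.012062 = 2.5979.
⟨E⟩ = Σ Eᵢ gᵢe^(−Eᵢ/kT) / Z = (0.5·2.4542 + 8.5·0.13168 + 11·0.012062) / 2.5979 = 0.954 ε.

0.954 ε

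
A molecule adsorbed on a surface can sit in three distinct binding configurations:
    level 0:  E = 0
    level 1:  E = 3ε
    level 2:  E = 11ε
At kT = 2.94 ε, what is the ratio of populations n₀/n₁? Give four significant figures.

2.774

n₀/n₁ = exp[−(E₀−E₁)/kT] = exp(−(-3ε)/(2.94ε)) = exp(1.02041) = 2.774.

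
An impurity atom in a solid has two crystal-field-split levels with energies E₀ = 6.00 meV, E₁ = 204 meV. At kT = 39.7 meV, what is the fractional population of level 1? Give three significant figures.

0.00678

Eᵢ/kT = 0.15113, 5.1385.
Z = Σ e^(−Eᵢ/kT) = e^(−0.15113) + e^(−5.1385) = 0.85974 + 0.0058665 = 0.86561.
P₁ = e^(−E₁/kT) / Z = 0.0058665/0.86561 = 0.00678.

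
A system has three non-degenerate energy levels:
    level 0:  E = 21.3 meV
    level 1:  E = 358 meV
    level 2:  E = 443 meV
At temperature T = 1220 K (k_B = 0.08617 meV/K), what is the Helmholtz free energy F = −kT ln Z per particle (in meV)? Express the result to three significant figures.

15.3 meV

k_BT = 0.08617 × 1220 K = 105.13 meV.
Eᵢ/kT = 0.20261, 3.4053, 4.2138.
Z = Σ e^(−Eᵢ/kT) = e^(−0.20261) + e^(−3.4053) + e^(−4.2138) = 0.81660 + 0.033197 + 0.014790 = 0.86459.
F = −kT ln Z = −105.13 × ln(0.86459) = −105.13 × -0.14550 = 15.3 meV.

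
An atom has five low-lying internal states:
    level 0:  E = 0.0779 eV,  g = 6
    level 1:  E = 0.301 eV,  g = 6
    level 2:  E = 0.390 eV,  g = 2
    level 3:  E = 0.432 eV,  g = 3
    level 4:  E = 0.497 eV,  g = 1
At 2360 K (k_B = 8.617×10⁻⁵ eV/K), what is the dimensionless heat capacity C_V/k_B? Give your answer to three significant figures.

0.415

k_BT = 8.617×10⁻⁵ × 2360 K = 0.20336 eV.
Eᵢ/kT = 0.38306, 1.4801, 1.9178, 2.1243, 2.4439.
Z = Σ gᵢe^(−Eᵢ/kT) = 6·e^(−0.38306) + 6·e^(−1.4801) + 2·e^(−1.9178) + 3·e^(−2.1243) + 1·e^(−2.4439) = 4.0906 + 1.3657 + 0.29386 + 0.35855 + 0.086822 = 6.1955.
⟨E⟩ = 0.16825 eV, ⟨E²⟩ = 0.045454 eV².
C_V/k_B = (⟨E²⟩ − ⟨E⟩²)/(kT)² = (0.045454 − 0.028308)/0.041355 = 0.415.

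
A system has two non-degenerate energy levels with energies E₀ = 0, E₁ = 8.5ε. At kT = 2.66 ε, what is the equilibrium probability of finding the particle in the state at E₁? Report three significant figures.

0.0393

Eᵢ/kT = 0, 3.1955.
Z = Σ e^(−Eᵢ/kT) = e^(−0) + e^(−3.1955) = 1.0000 + 0.040946 = 1.0409.
P₁ = e^(−E₁/kT) / Z = 0.040946/1.0409 = 0.0393.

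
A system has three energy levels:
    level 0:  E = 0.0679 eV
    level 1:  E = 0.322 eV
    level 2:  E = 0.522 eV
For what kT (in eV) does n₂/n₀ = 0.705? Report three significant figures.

n₂/n₀ = exp[−(E₂−E₀)/kT] = 0.705.
⇒ (E₂−E₀)/kT = ln(1/0.705) = ln(1.4184) = 0.34953.
kT = 0.4541 eV / 0.34953 = 1.30 eV.

1.30 eV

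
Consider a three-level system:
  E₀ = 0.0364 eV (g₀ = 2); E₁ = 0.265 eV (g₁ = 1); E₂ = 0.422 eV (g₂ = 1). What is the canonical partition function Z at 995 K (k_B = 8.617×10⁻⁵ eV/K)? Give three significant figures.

Z = 1.36

k_BT = 8.617×10⁻⁵ × 995 K = 0.085739 eV.
Eᵢ/kT = 0.42454, 3.0908, 4.9219.
Z = Σ gᵢe^(−Eᵢ/kT) = 2·e^(−0.42454) + 1·e^(−3.0908) + 1·e^(−4.9219) = 1.3081 + 0.045466 + 0.0072853 = 1.3609.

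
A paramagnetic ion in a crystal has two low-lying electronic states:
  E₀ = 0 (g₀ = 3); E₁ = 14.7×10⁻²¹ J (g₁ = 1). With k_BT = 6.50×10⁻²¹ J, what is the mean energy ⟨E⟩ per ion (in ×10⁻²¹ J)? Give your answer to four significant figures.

Eᵢ/kT = 0, 2.26154.
Z = Σ gᵢe^(−Eᵢ/kT) = 3·e^(−0) + 1·e^(−2.26154) = 3.00000 + 0.104190 = 3.10419.
⟨E⟩ = Σ Eᵢ gᵢe^(−Eᵢ/kT) / Z = (0·3.00000 + 14.7·0.104190) / 3.10419 = 0.4934 ×10⁻²¹ J.

0.4934 ×10⁻²¹ J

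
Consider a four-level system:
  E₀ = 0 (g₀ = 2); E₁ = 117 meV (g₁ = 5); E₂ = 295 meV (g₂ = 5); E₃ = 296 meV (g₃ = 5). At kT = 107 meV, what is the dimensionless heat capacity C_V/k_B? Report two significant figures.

0.89

Eᵢ/kT = 0, 1.093, 2.757, 2.766.
Z = Σ gᵢe^(−Eᵢ/kT) = 2·e^(−0) + 5·e^(−1.093) + 5·e^(−2.757) + 5·e^(−2.766) = 2.000 + 1.676 + 0.3174 + 0.3146 = 4.308.
⟨E⟩ = 88.87 meV, ⟨E²⟩ = 18140 meV².
C_V/k_B = (⟨E²⟩ − ⟨E⟩²)/(kT)² = (18140 − 7898)/11450 = 0.89.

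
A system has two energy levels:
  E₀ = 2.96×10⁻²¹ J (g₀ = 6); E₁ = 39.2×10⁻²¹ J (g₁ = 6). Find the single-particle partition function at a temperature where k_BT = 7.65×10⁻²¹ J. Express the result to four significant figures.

Z = 4.111

Eᵢ/kT = 0.386928, 5.12418.
Z = Σ gᵢe^(−Eᵢ/kT) = 6·e^(−0.386928) + 6·e^(−5.12418) = 4.07484 + 0.0357066 = 4.11055.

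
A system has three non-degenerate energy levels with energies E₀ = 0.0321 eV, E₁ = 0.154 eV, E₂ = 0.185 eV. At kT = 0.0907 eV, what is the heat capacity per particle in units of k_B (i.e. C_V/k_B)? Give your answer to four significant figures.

0.4798

Eᵢ/kT = 0.353914, 1.69791, 2.03969.
Z = Σ e^(−Eᵢ/kT) = e^(−0.353914) + e^(−1.69791) + e^(−2.03969) = 0.701935 + 0.183066 + 0.130069 = 1.01507.
⟨E⟩ = 0.0736767 eV, ⟨E²⟩ = 0.00937520 eV².
C_V/k_B = (⟨E²⟩ − ⟨E⟩²)/(kT)² = (0.00937520 − 0.00542826)/0.00822649 = 0.4798.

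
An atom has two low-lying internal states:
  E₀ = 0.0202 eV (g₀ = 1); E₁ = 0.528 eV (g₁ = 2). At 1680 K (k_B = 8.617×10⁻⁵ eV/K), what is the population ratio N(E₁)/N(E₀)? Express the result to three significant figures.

k_BT = 8.617×10⁻⁵ × 1680 K = 0.14477 eV.
n₁/n₀ = (g₁/g₀) exp[−(E₁−E₀)/kT] = (2/1) × exp(−(0.5078 eV)/(0.14477 eV)) = (2/1) × exp(-3.5076) = 0.0599.

0.0599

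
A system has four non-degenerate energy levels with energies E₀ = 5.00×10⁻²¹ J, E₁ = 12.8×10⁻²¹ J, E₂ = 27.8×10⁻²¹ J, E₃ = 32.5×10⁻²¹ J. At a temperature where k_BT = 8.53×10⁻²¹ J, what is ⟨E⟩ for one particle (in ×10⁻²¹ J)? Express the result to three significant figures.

8.84 ×10⁻²¹ J

Eᵢ/kT = 0.58617, 1.5006, 3.2591, 3.8101.
Z = Σ e^(−Eᵢ/kT) = e^(−0.58617) + e^(−1.5006) + e^(−3.2591) + e^(−3.8101) = 0.55645 + 0.22300 + 0.038423 + 0.022146 = 0.84002.
⟨E⟩ = Σ Eᵢ e^(−Eᵢ/kT) / Z = (5.00·0.55645 + 12.8·0.22300 + 27.8·0.038423 + 32.5·0.022146) / 0.84002 = 8.84 ×10⁻²¹ J.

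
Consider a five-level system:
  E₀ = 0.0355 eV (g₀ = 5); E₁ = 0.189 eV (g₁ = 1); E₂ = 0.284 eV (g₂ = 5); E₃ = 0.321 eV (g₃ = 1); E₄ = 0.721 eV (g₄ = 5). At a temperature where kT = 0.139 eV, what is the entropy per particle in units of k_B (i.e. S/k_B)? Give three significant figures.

2.21

Eᵢ/kT = 0.25540, 1.3597, 2.0432, 2.3094, 5.1871.
Z = Σ gᵢe^(−Eᵢ/kT) = 5·e^(−0.25540) + 1·e^(−1.3597) + 5·e^(−2.0432) + 1·e^(−2.3094) + 5·e^(−5.1871) = 3.8730 + 0.25674 + 0.64807 + 0.099321 + 0.027941 = 4.9051.
⟨E⟩ = Σ EᵢPᵢ = 0.086052 eV.
S/k_B = ln Z + ⟨E⟩/kT = ln(4.9051) + 0.086052/0.139 = 1.5903 + 0.61908 = 2.21.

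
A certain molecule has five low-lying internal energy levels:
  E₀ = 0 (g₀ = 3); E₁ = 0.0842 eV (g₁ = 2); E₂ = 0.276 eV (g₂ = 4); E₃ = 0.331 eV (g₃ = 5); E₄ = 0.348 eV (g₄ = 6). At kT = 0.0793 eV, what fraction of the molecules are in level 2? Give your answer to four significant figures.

0.03105

Eᵢ/kT = 0, 1.06179, 3.48045, 4.17402, 4.38840.
Z = Σ gᵢe^(−Eᵢ/kT) = 3·e^(−0) + 2·e^(−1.06179) + 4·e^(−3.48045) + 5·e^(−4.17402) + 6·e^(−4.38840) = 3.00000 + 0.691672 + 0.123174 + 0.0769513 + 0.0745235 = 3.96632.
P₂ = g₂ e^(−E₂/kT) / Z = 0.123174/3.96632 = 0.03105.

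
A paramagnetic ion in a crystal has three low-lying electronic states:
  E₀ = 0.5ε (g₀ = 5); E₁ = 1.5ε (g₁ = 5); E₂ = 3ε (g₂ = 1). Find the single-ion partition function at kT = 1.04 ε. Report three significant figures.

Z = 4.33

Eᵢ/kT = 0.48077, 1.4423, 2.8846.
Z = Σ gᵢe^(−Eᵢ/kT) = 5·e^(−0.48077) + 5·e^(−1.4423) + 1·e^(−2.8846) = 3.0915 + 1.1819 + 0.055877 = 4.3293.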